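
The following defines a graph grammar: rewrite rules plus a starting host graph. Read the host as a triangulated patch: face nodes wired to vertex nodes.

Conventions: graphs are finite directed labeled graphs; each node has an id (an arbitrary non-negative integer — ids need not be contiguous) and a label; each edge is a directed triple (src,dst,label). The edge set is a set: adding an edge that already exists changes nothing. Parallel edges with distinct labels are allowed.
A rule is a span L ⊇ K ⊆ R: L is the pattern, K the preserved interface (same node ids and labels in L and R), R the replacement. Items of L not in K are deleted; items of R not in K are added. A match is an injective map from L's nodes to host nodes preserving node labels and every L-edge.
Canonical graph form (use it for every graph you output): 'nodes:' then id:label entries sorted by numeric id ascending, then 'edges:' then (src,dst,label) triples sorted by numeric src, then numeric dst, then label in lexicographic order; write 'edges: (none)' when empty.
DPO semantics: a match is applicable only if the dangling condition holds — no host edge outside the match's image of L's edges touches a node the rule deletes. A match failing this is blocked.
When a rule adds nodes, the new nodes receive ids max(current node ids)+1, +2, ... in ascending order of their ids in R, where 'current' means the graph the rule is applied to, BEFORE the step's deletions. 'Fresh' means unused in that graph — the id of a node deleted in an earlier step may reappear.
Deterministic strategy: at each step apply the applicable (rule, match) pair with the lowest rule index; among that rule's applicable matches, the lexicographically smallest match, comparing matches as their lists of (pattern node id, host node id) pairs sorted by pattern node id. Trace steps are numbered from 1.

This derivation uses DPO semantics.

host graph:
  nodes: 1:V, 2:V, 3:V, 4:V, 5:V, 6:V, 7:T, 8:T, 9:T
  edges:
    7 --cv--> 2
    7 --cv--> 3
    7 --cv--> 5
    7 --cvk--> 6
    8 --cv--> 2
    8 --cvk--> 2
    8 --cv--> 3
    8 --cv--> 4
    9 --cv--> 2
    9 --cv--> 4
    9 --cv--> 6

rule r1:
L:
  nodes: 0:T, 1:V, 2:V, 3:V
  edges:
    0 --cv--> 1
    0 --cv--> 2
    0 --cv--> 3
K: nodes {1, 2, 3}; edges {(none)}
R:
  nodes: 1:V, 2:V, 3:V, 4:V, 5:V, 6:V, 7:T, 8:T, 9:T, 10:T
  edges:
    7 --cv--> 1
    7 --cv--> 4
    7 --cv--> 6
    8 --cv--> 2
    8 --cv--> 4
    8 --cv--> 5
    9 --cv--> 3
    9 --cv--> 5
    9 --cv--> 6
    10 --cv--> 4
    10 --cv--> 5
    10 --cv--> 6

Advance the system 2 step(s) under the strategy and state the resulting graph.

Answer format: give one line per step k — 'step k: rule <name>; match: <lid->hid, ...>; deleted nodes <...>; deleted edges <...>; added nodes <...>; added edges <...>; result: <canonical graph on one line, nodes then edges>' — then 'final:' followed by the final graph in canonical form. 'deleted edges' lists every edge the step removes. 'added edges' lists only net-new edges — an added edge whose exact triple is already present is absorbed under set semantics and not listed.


step 1: rule r1; match: 0->9, 1->2, 2->4, 3->6; deleted nodes 9; deleted edges (9,2,cv); (9,4,cv); (9,6,cv); added nodes 10, 11, 12, 13, 14, 15, 16; added edges (13,2,cv); (13,10,cv); (13,12,cv); (14,4,cv); (14,10,cv); (14,11,cv); (15,6,cv); (15,11,cv); (15,12,cv); (16,10,cv); (16,11,cv); (16,12,cv); result: nodes: 1:V, 2:V, 3:V, 4:V, 5:V, 6:V, 7:T, 8:T, 10:V, 11:V, 12:V, 13:T, 14:T, 15:T, 16:T edges: (7,2,cv); (7,3,cv); (7,5,cv); (7,6,cvk); (8,2,cv); (8,2,cvk); (8,3,cv); (8,4,cv); (13,2,cv); (13,10,cv); (13,12,cv); (14,4,cv); (14,10,cv); (14,11,cv); (15,6,cv); (15,11,cv); (15,12,cv); (16,10,cv); (16,11,cv); (16,12,cv)
step 2: rule r1; match: 0->13, 1->2, 2->10, 3->12; deleted nodes 13; deleted edges (13,2,cv); (13,10,cv); (13,12,cv); added nodes 17, 18, 19, 20, 21, 22, 23; added edges (20,2,cv); (20,17,cv); (20,19,cv); (21,10,cv); (21,17,cv); (21,18,cv); (22,12,cv); (22,18,cv); (22,19,cv); (23,17,cv); (23,18,cv); (23,19,cv); result: nodes: 1:V, 2:V, 3:V, 4:V, 5:V, 6:V, 7:T, 8:T, 10:V, 11:V, 12:V, 14:T, 15:T, 16:T, 17:V, 18:V, 19:V, 20:T, 21:T, 22:T, 23:T edges: (7,2,cv); (7,3,cv); (7,5,cv); (7,6,cvk); (8,2,cv); (8,2,cvk); (8,3,cv); (8,4,cv); (14,4,cv); (14,10,cv); (14,11,cv); (15,6,cv); (15,11,cv); (15,12,cv); (16,10,cv); (16,11,cv); (16,12,cv); (20,2,cv); (20,17,cv); (20,19,cv); (21,10,cv); (21,17,cv); (21,18,cv); (22,12,cv); (22,18,cv); (22,19,cv); (23,17,cv); (23,18,cv); (23,19,cv)
final:
nodes: 1:V, 2:V, 3:V, 4:V, 5:V, 6:V, 7:T, 8:T, 10:V, 11:V, 12:V, 14:T, 15:T, 16:T, 17:V, 18:V, 19:V, 20:T, 21:T, 22:T, 23:T
edges: (7,2,cv); (7,3,cv); (7,5,cv); (7,6,cvk); (8,2,cv); (8,2,cvk); (8,3,cv); (8,4,cv); (14,4,cv); (14,10,cv); (14,11,cv); (15,6,cv); (15,11,cv); (15,12,cv); (16,10,cv); (16,11,cv); (16,12,cv); (20,2,cv); (20,17,cv); (20,19,cv); (21,10,cv); (21,17,cv); (21,18,cv); (22,12,cv); (22,18,cv); (22,19,cv); (23,17,cv); (23,18,cv); (23,19,cv)


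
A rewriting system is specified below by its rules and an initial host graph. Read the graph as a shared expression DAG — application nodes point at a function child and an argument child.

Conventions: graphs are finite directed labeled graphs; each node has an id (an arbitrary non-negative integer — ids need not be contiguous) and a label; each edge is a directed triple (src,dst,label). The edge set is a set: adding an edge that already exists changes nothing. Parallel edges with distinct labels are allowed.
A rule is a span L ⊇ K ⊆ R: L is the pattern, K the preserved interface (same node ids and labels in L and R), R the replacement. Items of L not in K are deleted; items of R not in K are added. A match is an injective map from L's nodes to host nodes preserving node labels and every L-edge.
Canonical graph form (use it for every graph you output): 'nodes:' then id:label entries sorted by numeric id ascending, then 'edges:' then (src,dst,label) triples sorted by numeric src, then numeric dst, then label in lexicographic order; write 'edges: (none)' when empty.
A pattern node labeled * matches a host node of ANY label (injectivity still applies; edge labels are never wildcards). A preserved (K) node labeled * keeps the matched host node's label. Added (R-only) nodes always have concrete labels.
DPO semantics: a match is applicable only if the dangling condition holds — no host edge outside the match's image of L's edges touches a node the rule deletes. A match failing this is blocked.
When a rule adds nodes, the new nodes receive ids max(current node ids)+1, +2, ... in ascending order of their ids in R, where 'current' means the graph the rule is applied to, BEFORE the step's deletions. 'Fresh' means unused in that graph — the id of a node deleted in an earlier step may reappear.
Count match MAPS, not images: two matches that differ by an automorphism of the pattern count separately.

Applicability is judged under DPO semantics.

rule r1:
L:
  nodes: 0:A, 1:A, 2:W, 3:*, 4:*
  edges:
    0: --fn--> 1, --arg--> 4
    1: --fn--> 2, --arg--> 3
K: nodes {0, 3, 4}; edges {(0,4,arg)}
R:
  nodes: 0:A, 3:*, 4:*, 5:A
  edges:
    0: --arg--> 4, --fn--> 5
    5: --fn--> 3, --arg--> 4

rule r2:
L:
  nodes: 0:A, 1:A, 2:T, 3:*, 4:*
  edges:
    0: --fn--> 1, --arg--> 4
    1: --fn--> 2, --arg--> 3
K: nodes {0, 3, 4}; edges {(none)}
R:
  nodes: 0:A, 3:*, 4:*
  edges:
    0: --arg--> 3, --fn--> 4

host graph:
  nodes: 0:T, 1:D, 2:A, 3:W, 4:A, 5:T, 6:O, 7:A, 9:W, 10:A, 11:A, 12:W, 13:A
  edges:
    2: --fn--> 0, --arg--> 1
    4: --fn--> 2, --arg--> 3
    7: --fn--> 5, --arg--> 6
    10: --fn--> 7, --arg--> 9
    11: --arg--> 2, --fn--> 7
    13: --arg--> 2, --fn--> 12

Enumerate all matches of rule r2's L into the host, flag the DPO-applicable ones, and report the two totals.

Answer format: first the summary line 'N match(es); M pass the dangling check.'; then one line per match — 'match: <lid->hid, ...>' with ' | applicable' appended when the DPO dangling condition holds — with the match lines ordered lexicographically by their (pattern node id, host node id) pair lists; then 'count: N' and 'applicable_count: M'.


3 match(es); 0 pass the dangling check.
match: 0->4, 1->2, 2->0, 3->1, 4->3
match: 0->10, 1->7, 2->5, 3->6, 4->9
match: 0->11, 1->7, 2->5, 3->6, 4->2
count: 3
applicable_count: 0


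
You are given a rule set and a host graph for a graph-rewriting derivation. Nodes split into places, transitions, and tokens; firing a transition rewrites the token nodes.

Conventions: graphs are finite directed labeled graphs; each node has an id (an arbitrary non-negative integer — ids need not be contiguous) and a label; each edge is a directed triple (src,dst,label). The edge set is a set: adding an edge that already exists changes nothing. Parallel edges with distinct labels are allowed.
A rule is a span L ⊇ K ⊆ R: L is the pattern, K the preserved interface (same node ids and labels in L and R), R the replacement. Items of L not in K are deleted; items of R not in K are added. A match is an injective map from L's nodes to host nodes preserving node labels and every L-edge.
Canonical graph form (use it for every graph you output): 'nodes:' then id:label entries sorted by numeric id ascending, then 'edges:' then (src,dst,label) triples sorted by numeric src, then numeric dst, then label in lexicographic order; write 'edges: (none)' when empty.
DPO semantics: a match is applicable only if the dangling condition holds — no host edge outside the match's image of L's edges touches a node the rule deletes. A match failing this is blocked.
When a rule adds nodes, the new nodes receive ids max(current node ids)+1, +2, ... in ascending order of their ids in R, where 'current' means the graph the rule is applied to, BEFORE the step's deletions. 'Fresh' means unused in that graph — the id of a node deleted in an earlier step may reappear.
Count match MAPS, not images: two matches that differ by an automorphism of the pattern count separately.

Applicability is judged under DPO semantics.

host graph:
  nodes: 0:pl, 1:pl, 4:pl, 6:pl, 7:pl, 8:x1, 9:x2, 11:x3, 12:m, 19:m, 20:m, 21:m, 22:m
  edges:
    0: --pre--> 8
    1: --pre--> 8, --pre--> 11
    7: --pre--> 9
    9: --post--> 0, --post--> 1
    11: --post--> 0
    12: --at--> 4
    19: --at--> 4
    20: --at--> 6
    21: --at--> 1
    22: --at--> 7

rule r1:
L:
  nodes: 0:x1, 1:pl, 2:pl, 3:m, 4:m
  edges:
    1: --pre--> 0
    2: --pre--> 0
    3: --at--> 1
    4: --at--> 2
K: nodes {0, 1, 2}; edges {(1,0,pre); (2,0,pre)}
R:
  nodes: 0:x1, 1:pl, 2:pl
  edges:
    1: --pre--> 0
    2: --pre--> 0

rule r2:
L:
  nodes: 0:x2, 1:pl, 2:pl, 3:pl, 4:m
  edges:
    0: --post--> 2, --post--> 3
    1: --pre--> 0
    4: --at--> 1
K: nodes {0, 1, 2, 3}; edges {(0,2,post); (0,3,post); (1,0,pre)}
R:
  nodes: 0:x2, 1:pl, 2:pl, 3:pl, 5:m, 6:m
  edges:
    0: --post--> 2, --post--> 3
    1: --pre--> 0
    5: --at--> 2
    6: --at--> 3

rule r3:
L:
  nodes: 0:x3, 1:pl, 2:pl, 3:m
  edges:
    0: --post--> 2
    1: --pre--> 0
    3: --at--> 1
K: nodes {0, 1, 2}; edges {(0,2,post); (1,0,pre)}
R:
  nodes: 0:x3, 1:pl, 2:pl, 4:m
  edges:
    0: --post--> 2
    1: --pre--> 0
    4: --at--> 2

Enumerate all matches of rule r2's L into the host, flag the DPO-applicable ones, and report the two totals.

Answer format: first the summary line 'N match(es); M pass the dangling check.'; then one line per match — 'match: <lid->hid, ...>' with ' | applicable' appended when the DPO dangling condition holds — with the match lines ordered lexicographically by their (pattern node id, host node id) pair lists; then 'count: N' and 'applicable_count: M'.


2 match(es); 2 pass the dangling check.
match: 0->9, 1->7, 2->0, 3->1, 4->22 | applicable
match: 0->9, 1->7, 2->1, 3->0, 4->22 | applicable
count: 2
applicable_count: 2


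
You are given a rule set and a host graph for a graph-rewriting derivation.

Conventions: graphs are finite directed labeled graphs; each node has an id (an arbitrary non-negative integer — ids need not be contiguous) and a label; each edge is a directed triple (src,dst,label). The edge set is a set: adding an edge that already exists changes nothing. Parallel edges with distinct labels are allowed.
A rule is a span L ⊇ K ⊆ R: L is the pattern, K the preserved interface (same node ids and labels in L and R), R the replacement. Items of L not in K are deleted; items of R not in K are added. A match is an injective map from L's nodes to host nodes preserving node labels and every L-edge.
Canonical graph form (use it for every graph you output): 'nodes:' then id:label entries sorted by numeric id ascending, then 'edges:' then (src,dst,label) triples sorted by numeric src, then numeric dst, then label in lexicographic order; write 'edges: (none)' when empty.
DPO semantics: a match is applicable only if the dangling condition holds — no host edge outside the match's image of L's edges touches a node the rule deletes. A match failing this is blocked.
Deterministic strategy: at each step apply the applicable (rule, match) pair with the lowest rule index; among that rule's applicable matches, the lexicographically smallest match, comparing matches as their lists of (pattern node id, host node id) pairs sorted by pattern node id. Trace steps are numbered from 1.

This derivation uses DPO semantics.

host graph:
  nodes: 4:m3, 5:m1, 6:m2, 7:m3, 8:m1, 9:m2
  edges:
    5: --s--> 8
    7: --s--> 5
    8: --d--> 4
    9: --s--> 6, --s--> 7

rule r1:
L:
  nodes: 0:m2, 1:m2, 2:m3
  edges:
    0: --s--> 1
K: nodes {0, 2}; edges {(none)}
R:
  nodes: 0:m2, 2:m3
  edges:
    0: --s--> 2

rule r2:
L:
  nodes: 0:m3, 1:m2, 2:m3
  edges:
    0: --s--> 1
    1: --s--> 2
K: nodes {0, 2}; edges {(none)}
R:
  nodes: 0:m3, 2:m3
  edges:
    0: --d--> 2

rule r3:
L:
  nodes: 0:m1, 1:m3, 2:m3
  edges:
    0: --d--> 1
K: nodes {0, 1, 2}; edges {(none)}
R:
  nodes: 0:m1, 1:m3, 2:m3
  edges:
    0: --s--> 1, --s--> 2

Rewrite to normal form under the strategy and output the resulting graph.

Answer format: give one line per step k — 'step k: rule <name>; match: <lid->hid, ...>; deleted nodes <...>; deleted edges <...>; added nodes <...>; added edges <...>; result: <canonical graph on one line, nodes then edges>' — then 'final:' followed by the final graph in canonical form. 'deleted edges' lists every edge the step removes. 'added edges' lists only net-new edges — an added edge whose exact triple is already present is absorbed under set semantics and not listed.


step 1: rule r1; match: 0->9, 1->6, 2->4; deleted nodes 6; deleted edges (9,6,s); added nodes (none); added edges (9,4,s); result: nodes: 4:m3, 5:m1, 7:m3, 8:m1, 9:m2 edges: (5,8,s); (7,5,s); (8,4,d); (9,4,s); (9,7,s)
step 2: rule r3; match: 0->8, 1->4, 2->7; deleted nodes (none); deleted edges (8,4,d); added nodes (none); added edges (8,4,s); (8,7,s); result: nodes: 4:m3, 5:m1, 7:m3, 8:m1, 9:m2 edges: (5,8,s); (7,5,s); (8,4,s); (8,7,s); (9,4,s); (9,7,s)
final:
nodes: 4:m3, 5:m1, 7:m3, 8:m1, 9:m2
edges: (5,8,s); (7,5,s); (8,4,s); (8,7,s); (9,4,s); (9,7,s)


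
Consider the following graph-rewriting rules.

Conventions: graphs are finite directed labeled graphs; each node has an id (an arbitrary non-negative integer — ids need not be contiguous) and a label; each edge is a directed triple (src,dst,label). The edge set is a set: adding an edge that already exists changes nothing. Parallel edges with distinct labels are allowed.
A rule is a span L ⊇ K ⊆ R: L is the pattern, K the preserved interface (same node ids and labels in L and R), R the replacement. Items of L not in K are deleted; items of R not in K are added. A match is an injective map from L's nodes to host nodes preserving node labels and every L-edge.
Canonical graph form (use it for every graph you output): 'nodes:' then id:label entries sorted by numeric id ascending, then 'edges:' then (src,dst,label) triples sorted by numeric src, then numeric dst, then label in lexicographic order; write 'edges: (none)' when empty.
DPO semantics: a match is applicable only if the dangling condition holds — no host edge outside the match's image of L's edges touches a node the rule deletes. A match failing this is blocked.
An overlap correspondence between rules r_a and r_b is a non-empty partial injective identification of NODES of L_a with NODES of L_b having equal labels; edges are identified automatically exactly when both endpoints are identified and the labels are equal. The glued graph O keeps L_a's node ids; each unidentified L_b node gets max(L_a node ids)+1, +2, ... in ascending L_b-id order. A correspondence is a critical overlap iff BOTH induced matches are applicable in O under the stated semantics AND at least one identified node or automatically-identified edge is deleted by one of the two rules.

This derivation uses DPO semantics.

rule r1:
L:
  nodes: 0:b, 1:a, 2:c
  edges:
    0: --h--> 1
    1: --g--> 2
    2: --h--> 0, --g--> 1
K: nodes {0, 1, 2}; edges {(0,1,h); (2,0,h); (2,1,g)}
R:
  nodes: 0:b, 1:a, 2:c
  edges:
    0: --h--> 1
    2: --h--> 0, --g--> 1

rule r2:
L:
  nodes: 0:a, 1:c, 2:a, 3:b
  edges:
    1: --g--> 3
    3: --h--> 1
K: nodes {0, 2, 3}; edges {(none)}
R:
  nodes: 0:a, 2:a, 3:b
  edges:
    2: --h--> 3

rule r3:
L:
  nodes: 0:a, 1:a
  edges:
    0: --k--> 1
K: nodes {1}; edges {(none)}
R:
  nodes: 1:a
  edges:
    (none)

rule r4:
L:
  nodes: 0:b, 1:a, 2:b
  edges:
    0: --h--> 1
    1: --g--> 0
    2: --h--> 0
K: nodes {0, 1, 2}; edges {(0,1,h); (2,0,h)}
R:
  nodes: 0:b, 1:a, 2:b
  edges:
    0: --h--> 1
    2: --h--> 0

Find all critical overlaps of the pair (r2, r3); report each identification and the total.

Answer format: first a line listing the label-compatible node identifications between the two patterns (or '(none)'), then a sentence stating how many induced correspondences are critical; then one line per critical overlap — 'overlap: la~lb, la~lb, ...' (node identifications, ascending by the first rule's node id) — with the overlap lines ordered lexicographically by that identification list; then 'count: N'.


label-compatible node identifications between L(r2) and L(r3): 0~0, 0~1, 2~0, 2~1
4 of the induced correspondences are critical overlaps of r2 and r3.
overlap: 0~0
overlap: 0~0, 2~1
overlap: 0~1, 2~0
overlap: 2~0
count: 4


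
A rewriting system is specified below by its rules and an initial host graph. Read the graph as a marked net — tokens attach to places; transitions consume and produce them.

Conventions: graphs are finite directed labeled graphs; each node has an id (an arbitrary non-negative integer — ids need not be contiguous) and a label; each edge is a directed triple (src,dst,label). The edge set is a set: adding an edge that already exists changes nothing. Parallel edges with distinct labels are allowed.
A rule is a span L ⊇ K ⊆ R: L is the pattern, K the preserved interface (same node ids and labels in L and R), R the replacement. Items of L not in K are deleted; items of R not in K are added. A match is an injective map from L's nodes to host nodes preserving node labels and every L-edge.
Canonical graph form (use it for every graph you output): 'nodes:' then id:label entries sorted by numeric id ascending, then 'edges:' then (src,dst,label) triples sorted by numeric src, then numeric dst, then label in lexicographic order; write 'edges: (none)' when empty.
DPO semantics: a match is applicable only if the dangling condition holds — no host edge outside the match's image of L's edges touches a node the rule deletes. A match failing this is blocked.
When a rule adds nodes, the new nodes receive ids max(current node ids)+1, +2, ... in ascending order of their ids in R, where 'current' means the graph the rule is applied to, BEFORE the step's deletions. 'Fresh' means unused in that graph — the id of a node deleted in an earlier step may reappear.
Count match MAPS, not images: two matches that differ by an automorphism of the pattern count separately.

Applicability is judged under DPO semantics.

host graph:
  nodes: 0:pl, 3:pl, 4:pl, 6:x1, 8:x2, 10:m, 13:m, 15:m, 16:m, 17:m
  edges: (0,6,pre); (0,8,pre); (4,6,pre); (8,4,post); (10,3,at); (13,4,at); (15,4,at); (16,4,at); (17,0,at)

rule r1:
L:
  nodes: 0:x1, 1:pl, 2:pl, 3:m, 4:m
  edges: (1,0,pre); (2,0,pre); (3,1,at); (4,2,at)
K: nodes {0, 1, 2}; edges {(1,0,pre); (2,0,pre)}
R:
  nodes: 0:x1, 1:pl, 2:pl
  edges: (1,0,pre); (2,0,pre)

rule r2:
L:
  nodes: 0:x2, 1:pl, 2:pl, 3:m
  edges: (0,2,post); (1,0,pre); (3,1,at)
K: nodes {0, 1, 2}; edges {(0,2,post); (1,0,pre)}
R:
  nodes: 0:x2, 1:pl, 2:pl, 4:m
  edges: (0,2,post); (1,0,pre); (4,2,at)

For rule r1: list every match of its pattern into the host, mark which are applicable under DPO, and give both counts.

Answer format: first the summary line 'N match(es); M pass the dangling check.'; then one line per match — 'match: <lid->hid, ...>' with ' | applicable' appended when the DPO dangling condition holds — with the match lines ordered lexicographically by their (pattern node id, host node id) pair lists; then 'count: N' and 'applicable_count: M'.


6 match(es); 6 pass the dangling check.
match: 0->6, 1->0, 2->4, 3->17, 4->13 | applicable
match: 0->6, 1->0, 2->4, 3->17, 4->15 | applicable
match: 0->6, 1->0, 2->4, 3->17, 4->16 | applicable
match: 0->6, 1->4, 2->0, 3->13, 4->17 | applicable
match: 0->6, 1->4, 2->0, 3->15, 4->17 | applicable
match: 0->6, 1->4, 2->0, 3->16, 4->17 | applicable
count: 6
applicable_count: 6


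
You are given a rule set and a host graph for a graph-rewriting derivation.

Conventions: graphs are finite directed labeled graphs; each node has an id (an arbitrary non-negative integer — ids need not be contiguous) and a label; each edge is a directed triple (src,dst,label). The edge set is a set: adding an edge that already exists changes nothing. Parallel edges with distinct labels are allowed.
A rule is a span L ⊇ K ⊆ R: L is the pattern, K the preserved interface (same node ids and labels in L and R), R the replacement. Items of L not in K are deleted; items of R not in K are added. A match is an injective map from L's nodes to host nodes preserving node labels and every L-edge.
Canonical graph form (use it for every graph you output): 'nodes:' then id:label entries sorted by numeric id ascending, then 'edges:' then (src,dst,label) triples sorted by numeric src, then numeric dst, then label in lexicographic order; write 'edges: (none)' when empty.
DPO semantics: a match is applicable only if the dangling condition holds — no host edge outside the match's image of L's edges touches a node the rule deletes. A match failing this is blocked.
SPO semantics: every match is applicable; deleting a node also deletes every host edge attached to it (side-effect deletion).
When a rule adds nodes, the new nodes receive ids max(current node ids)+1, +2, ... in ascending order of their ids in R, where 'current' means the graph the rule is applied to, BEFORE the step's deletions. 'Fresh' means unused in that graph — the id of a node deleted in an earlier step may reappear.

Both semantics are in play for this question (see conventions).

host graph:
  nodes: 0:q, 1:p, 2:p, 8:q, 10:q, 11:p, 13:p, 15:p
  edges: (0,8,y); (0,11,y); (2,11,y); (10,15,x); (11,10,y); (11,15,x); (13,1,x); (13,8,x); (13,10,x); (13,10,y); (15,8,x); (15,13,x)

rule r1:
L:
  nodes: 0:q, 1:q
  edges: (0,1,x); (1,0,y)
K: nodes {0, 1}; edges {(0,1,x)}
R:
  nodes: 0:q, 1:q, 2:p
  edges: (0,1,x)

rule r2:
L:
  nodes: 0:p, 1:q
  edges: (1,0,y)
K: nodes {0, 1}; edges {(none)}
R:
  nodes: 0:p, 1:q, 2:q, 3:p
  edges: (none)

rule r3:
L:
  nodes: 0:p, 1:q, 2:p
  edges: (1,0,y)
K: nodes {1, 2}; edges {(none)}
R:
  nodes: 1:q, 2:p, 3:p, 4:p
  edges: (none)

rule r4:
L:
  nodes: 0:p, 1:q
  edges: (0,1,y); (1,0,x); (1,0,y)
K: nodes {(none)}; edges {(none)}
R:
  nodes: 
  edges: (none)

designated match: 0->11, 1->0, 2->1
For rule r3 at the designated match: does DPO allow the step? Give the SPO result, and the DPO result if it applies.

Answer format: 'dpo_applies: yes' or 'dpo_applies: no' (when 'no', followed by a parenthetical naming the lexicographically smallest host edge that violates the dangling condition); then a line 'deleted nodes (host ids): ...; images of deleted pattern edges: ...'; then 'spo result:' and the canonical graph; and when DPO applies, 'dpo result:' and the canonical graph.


dpo_applies: no
(the rule deletes node 11, which keeps host edge (2,11,y) outside the match image — the dangling condition fails, DPO blocks; SPO proceeds and side-deletes such edges)
deleted nodes (host ids): 11; images of deleted pattern edges: (0,11,y)
spo result:
nodes: 0:q, 1:p, 2:p, 8:q, 10:q, 13:p, 15:p, 16:p, 17:p
edges: (0,8,y); (10,15,x); (13,1,x); (13,8,x); (13,10,x); (13,10,y); (15,8,x); (15,13,x)


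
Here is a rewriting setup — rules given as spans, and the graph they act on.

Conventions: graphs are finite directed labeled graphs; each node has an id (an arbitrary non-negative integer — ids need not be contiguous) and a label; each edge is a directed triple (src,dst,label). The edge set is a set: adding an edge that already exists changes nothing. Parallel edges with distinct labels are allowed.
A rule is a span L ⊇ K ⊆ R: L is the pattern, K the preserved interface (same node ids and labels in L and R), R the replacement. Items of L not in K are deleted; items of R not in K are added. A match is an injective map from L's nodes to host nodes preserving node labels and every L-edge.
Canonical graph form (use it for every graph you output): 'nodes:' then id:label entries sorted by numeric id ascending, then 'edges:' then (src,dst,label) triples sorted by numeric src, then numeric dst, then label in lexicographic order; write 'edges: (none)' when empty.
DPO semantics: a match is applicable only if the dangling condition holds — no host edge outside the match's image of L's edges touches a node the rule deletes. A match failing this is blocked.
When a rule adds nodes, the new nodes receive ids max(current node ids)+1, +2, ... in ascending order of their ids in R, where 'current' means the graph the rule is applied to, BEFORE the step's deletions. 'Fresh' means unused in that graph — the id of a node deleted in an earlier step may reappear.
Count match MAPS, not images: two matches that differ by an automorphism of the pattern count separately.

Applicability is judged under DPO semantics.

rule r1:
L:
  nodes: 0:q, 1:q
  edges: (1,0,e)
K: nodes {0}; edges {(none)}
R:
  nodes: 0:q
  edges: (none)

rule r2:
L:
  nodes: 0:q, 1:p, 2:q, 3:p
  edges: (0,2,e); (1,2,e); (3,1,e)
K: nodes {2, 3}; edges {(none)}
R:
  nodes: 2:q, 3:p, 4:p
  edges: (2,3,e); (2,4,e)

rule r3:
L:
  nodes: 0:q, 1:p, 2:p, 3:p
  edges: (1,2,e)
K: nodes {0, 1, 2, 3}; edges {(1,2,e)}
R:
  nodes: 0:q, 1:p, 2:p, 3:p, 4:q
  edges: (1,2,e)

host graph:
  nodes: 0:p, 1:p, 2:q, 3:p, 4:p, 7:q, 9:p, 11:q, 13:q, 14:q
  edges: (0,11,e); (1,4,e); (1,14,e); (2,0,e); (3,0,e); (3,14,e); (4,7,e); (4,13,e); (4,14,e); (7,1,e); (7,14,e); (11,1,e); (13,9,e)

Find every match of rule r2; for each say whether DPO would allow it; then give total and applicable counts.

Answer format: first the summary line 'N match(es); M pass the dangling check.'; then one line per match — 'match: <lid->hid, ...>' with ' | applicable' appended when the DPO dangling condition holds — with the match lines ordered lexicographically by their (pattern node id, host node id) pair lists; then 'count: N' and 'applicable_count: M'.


1 match(es); 0 pass the dangling check.
match: 0->7, 1->4, 2->14, 3->1
count: 1
applicable_count: 0


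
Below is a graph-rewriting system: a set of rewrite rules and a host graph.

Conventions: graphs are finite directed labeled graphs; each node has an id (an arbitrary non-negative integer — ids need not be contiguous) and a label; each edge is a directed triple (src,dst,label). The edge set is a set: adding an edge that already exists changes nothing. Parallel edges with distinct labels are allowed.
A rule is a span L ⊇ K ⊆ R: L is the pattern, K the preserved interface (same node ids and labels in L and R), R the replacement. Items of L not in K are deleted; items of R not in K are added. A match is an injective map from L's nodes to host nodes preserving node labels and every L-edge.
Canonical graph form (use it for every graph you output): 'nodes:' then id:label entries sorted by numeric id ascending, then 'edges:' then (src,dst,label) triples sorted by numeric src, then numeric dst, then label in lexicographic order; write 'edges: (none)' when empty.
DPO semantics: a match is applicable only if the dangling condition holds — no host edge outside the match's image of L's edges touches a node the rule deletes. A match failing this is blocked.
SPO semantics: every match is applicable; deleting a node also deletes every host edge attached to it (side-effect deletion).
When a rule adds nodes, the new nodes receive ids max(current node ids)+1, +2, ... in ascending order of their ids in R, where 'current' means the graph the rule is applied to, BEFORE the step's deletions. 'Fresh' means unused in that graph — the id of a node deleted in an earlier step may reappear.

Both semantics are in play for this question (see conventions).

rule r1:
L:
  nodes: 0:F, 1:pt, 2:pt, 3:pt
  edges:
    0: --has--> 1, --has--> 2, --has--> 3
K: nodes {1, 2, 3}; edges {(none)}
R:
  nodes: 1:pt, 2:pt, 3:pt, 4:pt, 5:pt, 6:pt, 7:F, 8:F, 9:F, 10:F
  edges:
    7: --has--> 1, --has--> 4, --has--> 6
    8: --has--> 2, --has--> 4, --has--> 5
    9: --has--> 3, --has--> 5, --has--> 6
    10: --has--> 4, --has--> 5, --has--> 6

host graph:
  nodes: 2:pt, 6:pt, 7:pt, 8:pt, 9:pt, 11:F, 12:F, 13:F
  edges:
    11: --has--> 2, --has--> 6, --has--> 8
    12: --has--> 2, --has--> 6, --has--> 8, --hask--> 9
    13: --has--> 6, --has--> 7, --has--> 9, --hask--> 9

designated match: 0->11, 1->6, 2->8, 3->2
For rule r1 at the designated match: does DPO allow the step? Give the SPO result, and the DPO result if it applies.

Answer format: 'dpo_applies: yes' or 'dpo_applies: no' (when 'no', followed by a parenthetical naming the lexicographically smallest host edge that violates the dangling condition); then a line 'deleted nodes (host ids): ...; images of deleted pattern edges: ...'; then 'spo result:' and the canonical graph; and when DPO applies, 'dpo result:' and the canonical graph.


dpo_applies: yes
deleted nodes (host ids): 11; images of deleted pattern edges: (11,2,has); (11,6,has); (11,8,has)
spo result:
nodes: 2:pt, 6:pt, 7:pt, 8:pt, 9:pt, 12:F, 13:F, 14:pt, 15:pt, 16:pt, 17:F, 18:F, 19:F, 20:F
edges: (12,2,has); (12,6,has); (12,8,has); (12,9,hask); (13,6,has); (13,7,has); (13,9,has); (13,9,hask); (17,6,has); (17,14,has); (17,16,has); (18,8,has); (18,14,has); (18,15,has); (19,2,has); (19,15,has); (19,16,has); (20,14,has); (20,15,has); (20,16,has)
dpo result:
nodes: 2:pt, 6:pt, 7:pt, 8:pt, 9:pt, 12:F, 13:F, 14:pt, 15:pt, 16:pt, 17:F, 18:F, 19:F, 20:F
edges: (12,2,has); (12,6,has); (12,8,has); (12,9,hask); (13,6,has); (13,7,has); (13,9,has); (13,9,hask); (17,6,has); (17,14,has); (17,16,has); (18,8,has); (18,14,has); (18,15,has); (19,2,has); (19,15,has); (19,16,has); (20,14,has); (20,15,has); (20,16,has)


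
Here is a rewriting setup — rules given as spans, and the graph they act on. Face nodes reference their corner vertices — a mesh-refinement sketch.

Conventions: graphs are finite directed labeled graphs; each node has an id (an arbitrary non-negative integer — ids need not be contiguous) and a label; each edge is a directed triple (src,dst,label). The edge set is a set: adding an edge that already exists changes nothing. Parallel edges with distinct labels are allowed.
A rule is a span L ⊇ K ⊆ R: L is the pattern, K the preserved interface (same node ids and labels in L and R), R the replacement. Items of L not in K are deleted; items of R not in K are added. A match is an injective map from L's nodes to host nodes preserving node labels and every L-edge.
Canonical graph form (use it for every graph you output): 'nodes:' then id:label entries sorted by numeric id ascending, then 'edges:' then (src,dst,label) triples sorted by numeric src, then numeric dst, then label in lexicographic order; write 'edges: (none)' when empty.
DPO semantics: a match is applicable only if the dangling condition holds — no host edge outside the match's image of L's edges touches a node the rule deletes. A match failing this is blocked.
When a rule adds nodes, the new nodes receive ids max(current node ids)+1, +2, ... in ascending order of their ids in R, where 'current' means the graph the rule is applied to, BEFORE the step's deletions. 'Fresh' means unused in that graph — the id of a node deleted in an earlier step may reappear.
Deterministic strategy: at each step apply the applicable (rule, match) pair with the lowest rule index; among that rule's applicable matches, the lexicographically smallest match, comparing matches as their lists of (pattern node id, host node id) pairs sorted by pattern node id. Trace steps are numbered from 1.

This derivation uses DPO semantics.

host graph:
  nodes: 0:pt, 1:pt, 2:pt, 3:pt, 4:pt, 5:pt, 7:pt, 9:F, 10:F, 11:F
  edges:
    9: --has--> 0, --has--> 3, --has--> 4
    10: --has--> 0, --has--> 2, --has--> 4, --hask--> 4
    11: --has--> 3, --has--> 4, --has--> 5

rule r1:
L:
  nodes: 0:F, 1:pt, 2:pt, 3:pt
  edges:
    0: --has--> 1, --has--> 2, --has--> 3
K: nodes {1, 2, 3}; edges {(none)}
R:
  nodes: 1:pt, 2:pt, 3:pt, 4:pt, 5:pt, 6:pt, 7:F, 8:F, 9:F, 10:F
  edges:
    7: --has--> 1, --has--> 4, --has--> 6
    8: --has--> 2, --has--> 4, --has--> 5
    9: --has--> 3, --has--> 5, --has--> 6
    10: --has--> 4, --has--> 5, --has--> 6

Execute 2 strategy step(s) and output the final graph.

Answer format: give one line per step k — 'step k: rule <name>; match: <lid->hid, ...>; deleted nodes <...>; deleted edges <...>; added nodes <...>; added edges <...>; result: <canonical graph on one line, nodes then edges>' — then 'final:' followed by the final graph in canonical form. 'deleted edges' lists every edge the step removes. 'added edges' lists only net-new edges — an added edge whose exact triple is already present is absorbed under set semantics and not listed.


step 1: rule r1; match: 0->9, 1->0, 2->3, 3->4; deleted nodes 9; deleted edges (9,0,has); (9,3,has); (9,4,has); added nodes 12, 13, 14, 15, 16, 17, 18; added edges (15,0,has); (15,12,has); (15,14,has); (16,3,has); (16,12,has); (16,13,has); (17,4,has); (17,13,has); (17,14,has); (18,12,has); (18,13,has); (18,14,has); result: nodes: 0:pt, 1:pt, 2:pt, 3:pt, 4:pt, 5:pt, 7:pt, 10:F, 11:F, 12:pt, 13:pt, 14:pt, 15:F, 16:F, 17:F, 18:F edges: (10,0,has); (10,2,has); (10,4,has); (10,4,hask); (11,3,has); (11,4,has); (11,5,has); (15,0,has); (15,12,has); (15,14,has); (16,3,has); (16,12,has); (16,13,has); (17,4,has); (17,13,has); (17,14,has); (18,12,has); (18,13,has); (18,14,has)
step 2: rule r1; match: 0->11, 1->3, 2->4, 3->5; deleted nodes 11; deleted edges (11,3,has); (11,4,has); (11,5,has); added nodes 19, 20, 21, 22, 23, 24, 25; added edges (22,3,has); (22,19,has); (22,21,has); (23,4,has); (23,19,has); (23,20,has); (24,5,has); (24,20,has); (24,21,has); (25,19,has); (25,20,has); (25,21,has); result: nodes: 0:pt, 1:pt, 2:pt, 3:pt, 4:pt, 5:pt, 7:pt, 10:F, 12:pt, 13:pt, 14:pt, 15:F, 16:F, 17:F, 18:F, 19:pt, 20:pt, 21:pt, 22:F, 23:F, 24:F, 25:F edges: (10,0,has); (10,2,has); (10,4,has); (10,4,hask); (15,0,has); (15,12,has); (15,14,has); (16,3,has); (16,12,has); (16,13,has); (17,4,has); (17,13,has); (17,14,has); (18,12,has); (18,13,has); (18,14,has); (22,3,has); (22,19,has); (22,21,has); (23,4,has); (23,19,has); (23,20,has); (24,5,has); (24,20,has); (24,21,has); (25,19,has); (25,20,has); (25,21,has)
final:
nodes: 0:pt, 1:pt, 2:pt, 3:pt, 4:pt, 5:pt, 7:pt, 10:F, 12:pt, 13:pt, 14:pt, 15:F, 16:F, 17:F, 18:F, 19:pt, 20:pt, 21:pt, 22:F, 23:F, 24:F, 25:F
edges: (10,0,has); (10,2,has); (10,4,has); (10,4,hask); (15,0,has); (15,12,has); (15,14,has); (16,3,has); (16,12,has); (16,13,has); (17,4,has); (17,13,has); (17,14,has); (18,12,has); (18,13,has); (18,14,has); (22,3,has); (22,19,has); (22,21,has); (23,4,has); (23,19,has); (23,20,has); (24,5,has); (24,20,has); (24,21,has); (25,19,has); (25,20,has); (25,21,has)


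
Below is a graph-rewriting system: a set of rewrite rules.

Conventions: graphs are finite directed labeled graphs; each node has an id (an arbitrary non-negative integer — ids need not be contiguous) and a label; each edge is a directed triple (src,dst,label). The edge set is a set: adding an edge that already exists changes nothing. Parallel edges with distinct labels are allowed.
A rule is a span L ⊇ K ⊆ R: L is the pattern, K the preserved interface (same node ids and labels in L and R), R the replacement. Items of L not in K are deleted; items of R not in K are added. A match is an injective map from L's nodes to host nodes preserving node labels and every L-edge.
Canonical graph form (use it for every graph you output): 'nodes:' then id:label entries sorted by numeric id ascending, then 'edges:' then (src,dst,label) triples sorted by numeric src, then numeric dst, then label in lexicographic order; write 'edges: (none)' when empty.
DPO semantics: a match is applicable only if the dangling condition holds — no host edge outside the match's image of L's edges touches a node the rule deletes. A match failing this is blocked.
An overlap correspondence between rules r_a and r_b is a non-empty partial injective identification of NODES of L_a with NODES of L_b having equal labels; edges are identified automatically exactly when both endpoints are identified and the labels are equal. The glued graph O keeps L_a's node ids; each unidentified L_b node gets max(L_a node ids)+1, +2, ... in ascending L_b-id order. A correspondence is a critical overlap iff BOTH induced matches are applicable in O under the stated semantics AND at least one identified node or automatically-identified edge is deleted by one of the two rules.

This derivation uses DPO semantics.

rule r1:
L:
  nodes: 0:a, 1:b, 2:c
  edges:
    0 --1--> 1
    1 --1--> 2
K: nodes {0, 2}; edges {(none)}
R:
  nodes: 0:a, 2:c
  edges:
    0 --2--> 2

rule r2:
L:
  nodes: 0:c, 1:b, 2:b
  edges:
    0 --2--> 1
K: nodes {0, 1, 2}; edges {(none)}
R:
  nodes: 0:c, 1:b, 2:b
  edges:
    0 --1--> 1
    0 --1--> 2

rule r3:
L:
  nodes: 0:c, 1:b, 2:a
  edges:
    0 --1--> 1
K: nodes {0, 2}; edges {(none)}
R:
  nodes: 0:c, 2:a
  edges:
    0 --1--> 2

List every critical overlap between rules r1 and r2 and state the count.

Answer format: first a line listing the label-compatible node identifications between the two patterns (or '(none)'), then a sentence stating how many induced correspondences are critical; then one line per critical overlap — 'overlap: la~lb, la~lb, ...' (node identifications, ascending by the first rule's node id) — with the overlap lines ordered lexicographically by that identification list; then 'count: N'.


label-compatible node identifications between L(r1) and L(r2): 1~1, 1~2, 2~0
2 of the induced correspondences are critical overlaps of r1 and r2.
overlap: 1~2
overlap: 1~2, 2~0
count: 2


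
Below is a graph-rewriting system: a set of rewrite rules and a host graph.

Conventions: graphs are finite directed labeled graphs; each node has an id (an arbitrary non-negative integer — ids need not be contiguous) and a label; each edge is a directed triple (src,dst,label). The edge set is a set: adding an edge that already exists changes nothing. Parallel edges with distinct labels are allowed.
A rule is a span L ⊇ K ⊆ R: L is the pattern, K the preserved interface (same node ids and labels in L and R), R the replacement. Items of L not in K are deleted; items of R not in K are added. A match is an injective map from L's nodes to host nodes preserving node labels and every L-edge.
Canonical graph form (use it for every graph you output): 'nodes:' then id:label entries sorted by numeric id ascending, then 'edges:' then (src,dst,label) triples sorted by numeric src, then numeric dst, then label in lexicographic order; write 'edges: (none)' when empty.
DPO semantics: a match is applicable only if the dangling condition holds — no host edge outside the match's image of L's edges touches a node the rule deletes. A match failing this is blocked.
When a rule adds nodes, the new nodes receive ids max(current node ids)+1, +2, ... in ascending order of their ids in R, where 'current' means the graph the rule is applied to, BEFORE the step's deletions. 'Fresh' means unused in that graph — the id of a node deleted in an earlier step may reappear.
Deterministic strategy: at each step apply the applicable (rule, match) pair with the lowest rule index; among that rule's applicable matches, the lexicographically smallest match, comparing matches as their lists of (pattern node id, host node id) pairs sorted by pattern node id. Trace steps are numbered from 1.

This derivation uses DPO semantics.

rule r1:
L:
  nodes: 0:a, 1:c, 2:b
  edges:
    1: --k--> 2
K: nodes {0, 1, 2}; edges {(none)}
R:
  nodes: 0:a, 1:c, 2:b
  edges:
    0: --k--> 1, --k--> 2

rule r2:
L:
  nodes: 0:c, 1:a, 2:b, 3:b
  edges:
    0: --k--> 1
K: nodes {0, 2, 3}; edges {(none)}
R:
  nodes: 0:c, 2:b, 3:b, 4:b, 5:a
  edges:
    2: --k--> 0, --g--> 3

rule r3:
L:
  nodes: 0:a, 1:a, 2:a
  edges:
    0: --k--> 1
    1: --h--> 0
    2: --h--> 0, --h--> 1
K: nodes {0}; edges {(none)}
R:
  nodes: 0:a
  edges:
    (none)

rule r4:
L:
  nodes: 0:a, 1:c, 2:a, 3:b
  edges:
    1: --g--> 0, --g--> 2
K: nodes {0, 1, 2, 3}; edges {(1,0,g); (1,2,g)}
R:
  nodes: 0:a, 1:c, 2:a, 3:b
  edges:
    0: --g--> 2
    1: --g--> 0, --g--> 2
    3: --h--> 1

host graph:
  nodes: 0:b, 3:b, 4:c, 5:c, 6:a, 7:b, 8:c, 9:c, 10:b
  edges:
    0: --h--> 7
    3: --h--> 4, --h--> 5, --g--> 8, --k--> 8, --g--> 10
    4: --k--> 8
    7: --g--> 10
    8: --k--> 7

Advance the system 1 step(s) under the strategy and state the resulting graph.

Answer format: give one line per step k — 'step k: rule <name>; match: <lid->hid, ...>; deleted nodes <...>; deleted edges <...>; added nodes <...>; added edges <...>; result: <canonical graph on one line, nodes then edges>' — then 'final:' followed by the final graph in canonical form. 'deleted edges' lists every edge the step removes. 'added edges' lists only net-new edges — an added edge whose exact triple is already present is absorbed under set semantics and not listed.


step 1: rule r1; match: 0->6, 1->8, 2->7; deleted nodes (none); deleted edges (8,7,k); added nodes (none); added edges (6,7,k); (6,8,k); result: nodes: 0:b, 3:b, 4:c, 5:c, 6:a, 7:b, 8:c, 9:c, 10:b edges: (0,7,h); (3,4,h); (3,5,h); (3,8,g); (3,8,k); (3,10,g); (4,8,k); (6,7,k); (6,8,k); (7,10,g)
final:
nodes: 0:b, 3:b, 4:c, 5:c, 6:a, 7:b, 8:c, 9:c, 10:b
edges: (0,7,h); (3,4,h); (3,5,h); (3,8,g); (3,8,k); (3,10,g); (4,8,k); (6,7,k); (6,8,k); (7,10,g)
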